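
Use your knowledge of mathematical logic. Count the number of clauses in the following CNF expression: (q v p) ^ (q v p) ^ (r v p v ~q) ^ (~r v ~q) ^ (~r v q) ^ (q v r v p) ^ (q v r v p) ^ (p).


A CNF formula is a conjunction of clauses.
Clauses are separated by ^.
Counting the conjuncts: 8 clauses.

8


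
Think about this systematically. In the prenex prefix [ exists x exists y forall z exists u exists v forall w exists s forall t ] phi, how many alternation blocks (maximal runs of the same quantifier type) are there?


Quantifier-type sequence: E E A E E A E A  (A=forall, E=exists)
Group into maximal same-type runs:
  Ex2 | Ax1 | Ex2 | Ax1 | Ex1 | Ax1
Number of blocks = 6

6


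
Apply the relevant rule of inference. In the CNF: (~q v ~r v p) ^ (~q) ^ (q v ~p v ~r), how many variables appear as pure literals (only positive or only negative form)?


Check each variable for pure literal status:
p: mixed (not pure)
q: mixed (not pure)
r: pure negative
Pure literal count = 1

1


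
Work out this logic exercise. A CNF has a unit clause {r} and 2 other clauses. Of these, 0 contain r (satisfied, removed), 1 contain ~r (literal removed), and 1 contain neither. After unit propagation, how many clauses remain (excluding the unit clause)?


Satisfied (removed): 0
Shortened (remain): 1
Unchanged (remain): 1
Remaining = 1 + 1 = 2

2


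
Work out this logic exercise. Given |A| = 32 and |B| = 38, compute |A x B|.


The Cartesian product A x B contains all ordered pairs (a, b).
|A x B| = |A| * |B| = 32 * 38 = 1216

1216


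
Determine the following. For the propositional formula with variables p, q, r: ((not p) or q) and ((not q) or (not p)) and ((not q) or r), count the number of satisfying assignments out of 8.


Evaluate all 8 assignments for p, q, r:
p=0, q=0, r=0: 1
p=0, q=0, r=1: 1
p=0, q=1, r=0: 0
p=0, q=1, r=1: 1
p=1, q=0, r=0: 0
p=1, q=0, r=1: 0
p=1, q=1, r=0: 0
p=1, q=1, r=1: 0
Satisfying count = 3

3


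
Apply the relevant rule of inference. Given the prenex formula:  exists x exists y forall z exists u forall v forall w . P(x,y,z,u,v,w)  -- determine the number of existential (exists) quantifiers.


Quantifier prefix: exists x exists y forall z exists u forall v forall w
Mark each quantifier type:
  E E U E U U
Universal count = 3, Existential count = 3
Asked for existential (exists) quantifiers: 3

3


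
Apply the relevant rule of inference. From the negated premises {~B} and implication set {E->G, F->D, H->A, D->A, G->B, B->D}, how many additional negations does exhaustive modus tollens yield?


Initial negated facts: {~B}
Apply modus tollens to closure:
  ~B and G->B  =>  ~G
  ~G and E->G  =>  ~E
Final negated: {~B, ~E, ~G}
New negations: {~E, ~G}
Count = 2

2


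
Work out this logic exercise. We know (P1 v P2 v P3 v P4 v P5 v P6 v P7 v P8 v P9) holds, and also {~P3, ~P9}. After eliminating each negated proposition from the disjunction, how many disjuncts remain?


Original disjuncts (9): P1, P2, P3, P4, P5, P6, P7, P8, P9
Negated (eliminate): ~P3, ~P9
Remaining disjuncts: P1, P2, P4, P5, P6, P7, P8
Count = 9 - 2 = 7

7


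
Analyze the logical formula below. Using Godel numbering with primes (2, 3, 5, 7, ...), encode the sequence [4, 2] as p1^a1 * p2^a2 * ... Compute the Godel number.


Encode each element as an exponent of the corresponding prime:
  2^4 = 16
  3^2 = 9
Product = 16 * 9 = 144

144


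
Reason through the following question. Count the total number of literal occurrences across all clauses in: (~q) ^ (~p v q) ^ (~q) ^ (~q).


Counting literals in each clause:
Clause 1: 1 literal(s)
Clause 2: 2 literal(s)
Clause 3: 1 literal(s)
Clause 4: 1 literal(s)
Total = 5

5


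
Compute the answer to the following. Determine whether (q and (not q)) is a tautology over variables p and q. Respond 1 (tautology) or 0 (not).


Check all 4 assignments:
p=0, q=0: 0
p=0, q=1: 0
p=1, q=0: 0
p=1, q=1: 0
Satisfying count = 0/4.
Tautology iff count = 4: no.

0


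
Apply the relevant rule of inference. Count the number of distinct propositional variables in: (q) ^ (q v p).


Identify each variable that appears in the formula.
Variables found: p, q
Count = 2

2


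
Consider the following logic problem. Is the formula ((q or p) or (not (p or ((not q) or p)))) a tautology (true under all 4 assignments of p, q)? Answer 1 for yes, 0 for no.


Check all 4 assignments:
p=0, q=0: 0
p=0, q=1: 1
p=1, q=0: 1
p=1, q=1: 1
Satisfying count = 3/4.
Tautology iff count = 4: no.

0


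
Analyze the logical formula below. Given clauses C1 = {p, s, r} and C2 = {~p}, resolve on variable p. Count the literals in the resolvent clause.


Remove p from C1 and ~p from C2.
C1 remainder: {s, r}
C2 remainder: {}
Union (resolvent): {r, s}
Resolvent has 2 literal(s).

2


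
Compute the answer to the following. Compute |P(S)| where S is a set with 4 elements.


The power set of a set with n elements has 2^n elements.
|P(S)| = 2^4 = 16

16


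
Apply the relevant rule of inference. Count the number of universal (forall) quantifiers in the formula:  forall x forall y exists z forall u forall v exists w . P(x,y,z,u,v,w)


Quantifier prefix: forall x forall y exists z forall u forall v exists w
Mark each quantifier type:
  U U E U U E
Universal count = 4, Existential count = 2
Asked for universal (forall) quantifiers: 4

4


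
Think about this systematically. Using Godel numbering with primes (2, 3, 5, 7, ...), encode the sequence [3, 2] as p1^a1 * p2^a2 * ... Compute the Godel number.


Encode each element as an exponent of the corresponding prime:
  2^3 = 8
  3^2 = 9
Product = 8 * 9 = 72

72


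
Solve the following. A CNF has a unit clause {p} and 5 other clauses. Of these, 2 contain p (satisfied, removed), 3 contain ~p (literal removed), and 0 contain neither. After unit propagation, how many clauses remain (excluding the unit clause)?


Satisfied (removed): 2
Shortened (remain): 3
Unchanged (remain): 0
Remaining = 3 + 0 = 3

3


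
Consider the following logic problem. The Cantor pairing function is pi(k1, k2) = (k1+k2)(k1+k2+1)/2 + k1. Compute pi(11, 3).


k1 + k2 = 14
(k1+k2)(k1+k2+1)/2 = 14 * 15 / 2 = 105
pi = 105 + 11 = 116

116


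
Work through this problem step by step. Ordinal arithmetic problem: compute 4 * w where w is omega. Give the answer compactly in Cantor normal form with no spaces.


Compute 4 * w.
Ordinal * is associative and left-distributive over +, but NOT commutative; for finite n>1, n*w = w but w*n stays w*n.
For finite n>0, n * w = sup{n*k : k<w} = w. So 4 * w = w.
Result = w

w


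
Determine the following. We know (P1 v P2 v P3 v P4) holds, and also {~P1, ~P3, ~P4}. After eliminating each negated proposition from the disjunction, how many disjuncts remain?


Original disjuncts (4): P1, P2, P3, P4
Negated (eliminate): ~P1, ~P3, ~P4
Remaining disjuncts: P2
Count = 4 - 3 = 1

1


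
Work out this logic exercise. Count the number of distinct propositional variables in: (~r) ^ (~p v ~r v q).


Identify each variable that appears in the formula.
Variables found: p, q, r
Count = 3

3


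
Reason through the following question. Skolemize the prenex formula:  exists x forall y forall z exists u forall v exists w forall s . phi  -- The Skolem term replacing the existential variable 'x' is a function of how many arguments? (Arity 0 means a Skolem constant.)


Quantifier prefix: exists x forall y forall z exists u forall v exists w forall s
'x' is existentially quantified at position 1.
No universal quantifiers precede it.
Skolem function arity = 0 (a Skolem constant)

0


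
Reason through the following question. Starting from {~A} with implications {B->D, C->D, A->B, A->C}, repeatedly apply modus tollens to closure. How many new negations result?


Initial negated facts: {~A}
Apply modus tollens to closure:
  (no implication fires)
Final negated: {~A}
New negations: {(none)}
Count = 0

0


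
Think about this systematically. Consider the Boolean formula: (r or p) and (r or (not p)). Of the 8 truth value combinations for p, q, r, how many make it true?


Evaluate all 8 assignments for p, q, r:
p=0, q=0, r=0: 0
p=0, q=0, r=1: 1
p=0, q=1, r=0: 0
p=0, q=1, r=1: 1
p=1, q=0, r=0: 0
p=1, q=0, r=1: 1
p=1, q=1, r=0: 0
p=1, q=1, r=1: 1
Satisfying count = 4

4


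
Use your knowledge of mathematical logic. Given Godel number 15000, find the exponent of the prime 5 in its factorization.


Factorize 15000 by dividing by 5 repeatedly.
Division steps: 5 divides 15000 exactly 4 time(s).
Exponent of 5 = 4

4


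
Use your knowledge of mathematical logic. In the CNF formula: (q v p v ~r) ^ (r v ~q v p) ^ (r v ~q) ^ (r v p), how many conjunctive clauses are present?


A CNF formula is a conjunction of clauses.
Clauses are separated by ^.
Counting the conjuncts: 4 clauses.

4


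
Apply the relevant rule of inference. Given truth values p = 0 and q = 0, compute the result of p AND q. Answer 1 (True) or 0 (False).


p = 0, q = 0
Operation: p AND q
Evaluate: 0 AND 0 = 0

0


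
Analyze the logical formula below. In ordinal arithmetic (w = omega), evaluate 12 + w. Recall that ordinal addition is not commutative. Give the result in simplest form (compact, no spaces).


Compute 12 + w.
Ordinal + is associative but NOT commutative; for finite n>0, n + w = w but w + n stays w+n.
Any finite left addend is absorbed by w on the right: 12 + w = w.
Result = w

w


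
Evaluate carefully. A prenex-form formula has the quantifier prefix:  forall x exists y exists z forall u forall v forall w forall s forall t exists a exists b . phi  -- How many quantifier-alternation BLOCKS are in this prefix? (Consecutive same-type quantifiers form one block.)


Quantifier-type sequence: A E E A A A A A E E  (A=forall, E=exists)
Group into maximal same-type runs:
  Ax1 | Ex2 | Ax5 | Ex2
Number of blocks = 4

4


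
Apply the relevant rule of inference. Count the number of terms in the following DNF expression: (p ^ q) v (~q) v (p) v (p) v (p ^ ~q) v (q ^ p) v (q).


A DNF formula is a disjunction of terms (conjunctions).
Terms are separated by v.
Counting the disjuncts: 7 terms.

7


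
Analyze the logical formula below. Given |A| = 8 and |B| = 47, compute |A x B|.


The Cartesian product A x B contains all ordered pairs (a, b).
|A x B| = |A| * |B| = 8 * 47 = 376

376


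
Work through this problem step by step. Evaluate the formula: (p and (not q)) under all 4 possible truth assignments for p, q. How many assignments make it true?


Check all 4 assignments:
p=0, q=0: 0
p=0, q=1: 0
p=1, q=0: 1
p=1, q=1: 0
Count of True = 1

1


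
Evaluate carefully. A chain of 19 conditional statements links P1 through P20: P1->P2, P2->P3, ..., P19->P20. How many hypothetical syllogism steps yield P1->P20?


With 19 implications in a chain connecting 20 propositions:
P1->P2, P2->P3, ..., P19->P20
Steps needed = (number of implications) - 1 = 19 - 1 = 18

18


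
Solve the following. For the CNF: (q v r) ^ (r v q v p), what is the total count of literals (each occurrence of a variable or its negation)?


Counting literals in each clause:
Clause 1: 2 literal(s)
Clause 2: 3 literal(s)
Total = 5

5


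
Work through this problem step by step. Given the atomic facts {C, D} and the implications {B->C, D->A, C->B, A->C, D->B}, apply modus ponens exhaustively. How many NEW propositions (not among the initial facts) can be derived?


Initial facts: {C, D}
Apply modus ponens to closure:
  D and D->A  =>  A
  C and C->B  =>  B
Final known: {A, B, C, D}
New propositions: {A, B}
Count = 2

2


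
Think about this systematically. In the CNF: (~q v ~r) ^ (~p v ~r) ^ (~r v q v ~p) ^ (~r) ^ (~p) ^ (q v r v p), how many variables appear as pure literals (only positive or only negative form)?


Check each variable for pure literal status:
p: mixed (not pure)
q: mixed (not pure)
r: mixed (not pure)
Pure literal count = 0

0


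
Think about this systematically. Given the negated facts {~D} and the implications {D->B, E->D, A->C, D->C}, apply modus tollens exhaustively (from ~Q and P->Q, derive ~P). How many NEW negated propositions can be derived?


Initial negated facts: {~D}
Apply modus tollens to closure:
  ~D and E->D  =>  ~E
Final negated: {~D, ~E}
New negations: {~E}
Count = 1

1


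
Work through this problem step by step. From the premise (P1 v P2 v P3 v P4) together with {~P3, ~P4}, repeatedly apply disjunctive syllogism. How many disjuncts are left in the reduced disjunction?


Original disjuncts (4): P1, P2, P3, P4
Negated (eliminate): ~P3, ~P4
Remaining disjuncts: P1, P2
Count = 4 - 2 = 2

2


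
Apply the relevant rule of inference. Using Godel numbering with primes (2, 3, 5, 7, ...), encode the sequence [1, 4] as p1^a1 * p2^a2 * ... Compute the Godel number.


Encode each element as an exponent of the corresponding prime:
  2^1 = 2
  3^4 = 81
Product = 2 * 81 = 162

162


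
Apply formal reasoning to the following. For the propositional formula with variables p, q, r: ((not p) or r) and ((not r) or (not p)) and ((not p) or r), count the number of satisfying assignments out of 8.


Evaluate all 8 assignments for p, q, r:
p=0, q=0, r=0: 1
p=0, q=0, r=1: 1
p=0, q=1, r=0: 1
p=0, q=1, r=1: 1
p=1, q=0, r=0: 0
p=1, q=0, r=1: 0
p=1, q=1, r=0: 0
p=1, q=1, r=1: 0
Satisfying count = 4

4


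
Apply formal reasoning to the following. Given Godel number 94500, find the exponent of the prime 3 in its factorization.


Factorize 94500 by dividing by 3 repeatedly.
Division steps: 3 divides 94500 exactly 3 time(s).
Exponent of 3 = 3

3


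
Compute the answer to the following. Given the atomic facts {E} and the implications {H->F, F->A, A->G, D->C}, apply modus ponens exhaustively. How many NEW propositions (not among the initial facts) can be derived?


Initial facts: {E}
Apply modus ponens to closure:
  (no implication fires)
Final known: {E}
New propositions: {(none)}
Count = 0

0


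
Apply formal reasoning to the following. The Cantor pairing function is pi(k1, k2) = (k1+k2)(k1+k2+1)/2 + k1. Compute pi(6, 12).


k1 + k2 = 18
(k1+k2)(k1+k2+1)/2 = 18 * 19 / 2 = 171
pi = 171 + 6 = 177

177


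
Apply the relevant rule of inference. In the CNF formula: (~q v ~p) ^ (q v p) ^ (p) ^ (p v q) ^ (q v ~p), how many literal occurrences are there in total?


Counting literals in each clause:
Clause 1: 2 literal(s)
Clause 2: 2 literal(s)
Clause 3: 1 literal(s)
Clause 4: 2 literal(s)
Clause 5: 2 literal(s)
Total = 9

9


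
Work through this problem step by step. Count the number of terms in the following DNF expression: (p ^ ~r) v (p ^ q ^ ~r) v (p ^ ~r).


A DNF formula is a disjunction of terms (conjunctions).
Terms are separated by v.
Counting the disjuncts: 3 terms.

3


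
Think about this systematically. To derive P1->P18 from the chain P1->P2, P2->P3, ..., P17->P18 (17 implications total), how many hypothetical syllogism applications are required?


With 17 implications in a chain connecting 18 propositions:
P1->P2, P2->P3, ..., P17->P18
Steps needed = (number of implications) - 1 = 17 - 1 = 16

16


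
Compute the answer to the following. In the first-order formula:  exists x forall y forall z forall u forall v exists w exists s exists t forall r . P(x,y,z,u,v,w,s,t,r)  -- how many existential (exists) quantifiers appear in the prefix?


Quantifier prefix: exists x forall y forall z forall u forall v exists w exists s exists t forall r
Mark each quantifier type:
  E U U U U E E E U
Universal count = 5, Existential count = 4
Asked for existential (exists) quantifiers: 4

4


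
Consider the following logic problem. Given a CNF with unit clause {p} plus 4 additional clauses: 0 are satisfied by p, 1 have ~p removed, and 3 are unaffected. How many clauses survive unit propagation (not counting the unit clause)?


Satisfied (removed): 0
Shortened (remain): 1
Unchanged (remain): 3
Remaining = 1 + 3 = 4

4


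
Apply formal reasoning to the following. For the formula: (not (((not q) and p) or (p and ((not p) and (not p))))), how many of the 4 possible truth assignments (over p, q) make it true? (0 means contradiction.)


Check all 4 assignments:
p=0, q=0: 1
p=0, q=1: 1
p=1, q=0: 0
p=1, q=1: 1
Count of True = 3

3


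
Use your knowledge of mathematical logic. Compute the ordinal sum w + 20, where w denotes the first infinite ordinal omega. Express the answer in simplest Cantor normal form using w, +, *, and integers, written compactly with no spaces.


Compute w + 20.
Ordinal + is associative but NOT commutative; for finite n>0, n + w = w but w + n stays w+n.
w + 20 is already in normal form (a successor ordinal beyond w).
Result = w+20

w+20


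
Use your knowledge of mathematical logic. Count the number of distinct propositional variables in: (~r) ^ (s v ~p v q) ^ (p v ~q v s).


Identify each variable that appears in the formula.
Variables found: p, q, r, s
Count = 4

4


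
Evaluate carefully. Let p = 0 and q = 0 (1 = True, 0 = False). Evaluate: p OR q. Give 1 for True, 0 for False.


p = 0, q = 0
Operation: p OR q
Evaluate: 0 OR 0 = 0

0


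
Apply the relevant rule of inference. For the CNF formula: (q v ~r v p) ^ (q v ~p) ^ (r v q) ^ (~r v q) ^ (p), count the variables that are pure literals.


Check each variable for pure literal status:
p: mixed (not pure)
q: pure positive
r: mixed (not pure)
Pure literal count = 1

1


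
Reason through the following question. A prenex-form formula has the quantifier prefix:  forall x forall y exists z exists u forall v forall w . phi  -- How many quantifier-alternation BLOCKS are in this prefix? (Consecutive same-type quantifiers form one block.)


Quantifier-type sequence: A A E E A A  (A=forall, E=exists)
Group into maximal same-type runs:
  Ax2 | Ex2 | Ax2
Number of blocks = 3

3


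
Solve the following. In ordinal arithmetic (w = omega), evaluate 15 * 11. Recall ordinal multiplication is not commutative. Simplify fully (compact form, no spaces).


Compute 15 * 11.
Ordinal * is associative and left-distributive over +, but NOT commutative; for finite n>1, n*w = w but w*n stays w*n.
Both finite; ordinal * agrees with natural *: 15 * 11 = 165.
Result = 165

165


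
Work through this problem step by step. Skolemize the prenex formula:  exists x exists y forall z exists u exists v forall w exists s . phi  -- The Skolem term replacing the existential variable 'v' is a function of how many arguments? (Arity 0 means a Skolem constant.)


Quantifier prefix: exists x exists y forall z exists u exists v forall w exists s
'v' is existentially quantified at position 5.
Universal variables preceding it: z
Skolem function arity = 1

1


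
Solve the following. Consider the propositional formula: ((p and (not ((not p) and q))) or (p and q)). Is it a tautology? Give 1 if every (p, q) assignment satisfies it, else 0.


Check all 4 assignments:
p=0, q=0: 0
p=0, q=1: 0
p=1, q=0: 1
p=1, q=1: 1
Satisfying count = 2/4.
Tautology iff count = 4: no.

0


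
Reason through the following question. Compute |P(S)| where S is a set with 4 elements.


The power set of a set with n elements has 2^n elements.
|P(S)| = 2^4 = 16

16


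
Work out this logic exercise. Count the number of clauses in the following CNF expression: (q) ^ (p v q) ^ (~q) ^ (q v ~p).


A CNF formula is a conjunction of clauses.
Clauses are separated by ^.
Counting the conjuncts: 4 clauses.

4


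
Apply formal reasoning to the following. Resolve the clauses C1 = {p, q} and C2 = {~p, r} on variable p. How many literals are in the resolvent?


Remove p from C1 and ~p from C2.
C1 remainder: {q}
C2 remainder: {r}
Union (resolvent): {q, r}
Resolvent has 2 literal(s).

2


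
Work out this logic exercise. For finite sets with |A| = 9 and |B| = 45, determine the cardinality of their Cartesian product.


The Cartesian product A x B contains all ordered pairs (a, b).
|A x B| = |A| * |B| = 9 * 45 = 405

405


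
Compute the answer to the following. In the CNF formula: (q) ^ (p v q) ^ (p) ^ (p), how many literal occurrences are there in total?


Counting literals in each clause:
Clause 1: 1 literal(s)
Clause 2: 2 literal(s)
Clause 3: 1 literal(s)
Clause 4: 1 literal(s)
Total = 5

5


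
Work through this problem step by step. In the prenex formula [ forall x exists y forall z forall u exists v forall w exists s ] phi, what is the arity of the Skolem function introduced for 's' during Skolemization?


Quantifier prefix: forall x exists y forall z forall u exists v forall w exists s
's' is existentially quantified at position 7.
Universal variables preceding it: x, z, u, w
Skolem function arity = 4

4


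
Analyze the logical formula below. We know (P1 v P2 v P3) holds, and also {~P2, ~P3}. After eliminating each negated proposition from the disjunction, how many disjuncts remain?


Original disjuncts (3): P1, P2, P3
Negated (eliminate): ~P2, ~P3
Remaining disjuncts: P1
Count = 3 - 2 = 1

1


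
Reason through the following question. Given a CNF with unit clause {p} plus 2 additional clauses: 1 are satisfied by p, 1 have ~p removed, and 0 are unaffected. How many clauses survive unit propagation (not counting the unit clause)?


Satisfied (removed): 1
Shortened (remain): 1
Unchanged (remain): 0
Remaining = 1 + 0 = 1

1


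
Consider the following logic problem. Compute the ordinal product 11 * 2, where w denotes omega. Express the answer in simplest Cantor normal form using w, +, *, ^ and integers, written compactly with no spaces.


Compute 11 * 2.
Ordinal * is associative and left-distributive over +, but NOT commutative; for finite n>1, n*w = w but w*n stays w*n.
Both finite; ordinal * agrees with natural *: 11 * 2 = 22.
Result = 22

22


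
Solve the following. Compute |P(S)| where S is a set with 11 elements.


The power set of a set with n elements has 2^n elements.
|P(S)| = 2^11 = 2048

2048


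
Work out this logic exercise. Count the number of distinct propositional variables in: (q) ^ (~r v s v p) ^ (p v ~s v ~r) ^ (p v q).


Identify each variable that appears in the formula.
Variables found: p, q, r, s
Count = 4

4


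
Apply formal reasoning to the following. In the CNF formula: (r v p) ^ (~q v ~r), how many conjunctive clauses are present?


A CNF formula is a conjunction of clauses.
Clauses are separated by ^.
Counting the conjuncts: 2 clauses.

2


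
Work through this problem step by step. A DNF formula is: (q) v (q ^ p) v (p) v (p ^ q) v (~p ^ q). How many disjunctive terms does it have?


A DNF formula is a disjunction of terms (conjunctions).
Terms are separated by v.
Counting the disjuncts: 5 terms.

5


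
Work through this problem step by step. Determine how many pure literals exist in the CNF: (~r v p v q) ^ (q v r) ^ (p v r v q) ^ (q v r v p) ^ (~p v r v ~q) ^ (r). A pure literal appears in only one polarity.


Check each variable for pure literal status:
p: mixed (not pure)
q: mixed (not pure)
r: mixed (not pure)
Pure literal count = 0

0


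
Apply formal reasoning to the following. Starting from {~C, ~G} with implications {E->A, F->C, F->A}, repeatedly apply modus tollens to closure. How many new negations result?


Initial negated facts: {~C, ~G}
Apply modus tollens to closure:
  ~C and F->C  =>  ~F
Final negated: {~C, ~F, ~G}
New negations: {~F}
Count = 1

1


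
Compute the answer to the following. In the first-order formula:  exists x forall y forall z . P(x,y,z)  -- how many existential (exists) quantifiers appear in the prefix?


Quantifier prefix: exists x forall y forall z
Mark each quantifier type:
  E U U
Universal count = 2, Existential count = 1
Asked for existential (exists) quantifiers: 1

1


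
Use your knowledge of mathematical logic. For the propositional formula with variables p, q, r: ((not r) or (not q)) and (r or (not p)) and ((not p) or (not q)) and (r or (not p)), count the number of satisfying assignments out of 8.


Evaluate all 8 assignments for p, q, r:
p=0, q=0, r=0: 1
p=0, q=0, r=1: 1
p=0, q=1, r=0: 1
p=0, q=1, r=1: 0
p=1, q=0, r=0: 0
p=1, q=0, r=1: 1
p=1, q=1, r=0: 0
p=1, q=1, r=1: 0
Satisfying count = 4

4


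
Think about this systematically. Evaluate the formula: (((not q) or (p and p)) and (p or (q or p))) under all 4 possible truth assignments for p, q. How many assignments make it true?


Check all 4 assignments:
p=0, q=0: 0
p=0, q=1: 0
p=1, q=0: 1
p=1, q=1: 1
Count of True = 2

2


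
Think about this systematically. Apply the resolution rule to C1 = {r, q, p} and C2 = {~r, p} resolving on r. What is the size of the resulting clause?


Remove r from C1 and ~r from C2.
C1 remainder: {q, p}
C2 remainder: {p}
Union (resolvent): {p, q}
Resolvent has 2 literal(s).

2


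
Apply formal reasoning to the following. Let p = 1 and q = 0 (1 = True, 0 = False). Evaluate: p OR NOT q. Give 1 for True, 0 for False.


p = 1, q = 0
Operation: p OR NOT q
Evaluate: 1 OR NOT 0 = 1

1


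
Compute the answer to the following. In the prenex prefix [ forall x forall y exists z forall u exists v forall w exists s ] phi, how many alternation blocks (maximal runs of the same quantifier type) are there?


Quantifier-type sequence: A A E A E A E  (A=forall, E=exists)
Group into maximal same-type runs:
  Ax2 | Ex1 | Ax1 | Ex1 | Ax1 | Ex1
Number of blocks = 6

6


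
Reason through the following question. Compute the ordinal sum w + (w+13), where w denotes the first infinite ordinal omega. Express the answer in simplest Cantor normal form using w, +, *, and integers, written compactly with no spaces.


Compute w + (w+13).
Ordinal + is associative but NOT commutative; for finite n>0, n + w = w but w + n stays w+n.
w + (w+13) = (w+w) + 13 = w*2+13.
Result = w*2+13

w*2+13


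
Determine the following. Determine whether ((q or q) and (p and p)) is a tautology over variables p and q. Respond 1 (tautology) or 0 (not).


Check all 4 assignments:
p=0, q=0: 0
p=0, q=1: 0
p=1, q=0: 0
p=1, q=1: 1
Satisfying count = 1/4.
Tautology iff count = 4: no.

0


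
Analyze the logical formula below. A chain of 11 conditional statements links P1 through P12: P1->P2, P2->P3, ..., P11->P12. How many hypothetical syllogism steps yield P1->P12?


With 11 implications in a chain connecting 12 propositions:
P1->P2, P2->P3, ..., P11->P12
Steps needed = (number of implications) - 1 = 11 - 1 = 10

10


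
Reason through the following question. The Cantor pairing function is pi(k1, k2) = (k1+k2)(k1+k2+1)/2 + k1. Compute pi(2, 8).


k1 + k2 = 10
(k1+k2)(k1+k2+1)/2 = 10 * 11 / 2 = 55
pi = 55 + 2 = 57

57


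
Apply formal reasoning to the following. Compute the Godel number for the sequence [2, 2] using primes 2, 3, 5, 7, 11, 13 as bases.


Encode each element as an exponent of the corresponding prime:
  2^2 = 4
  3^2 = 9
Product = 4 * 9 = 36

36


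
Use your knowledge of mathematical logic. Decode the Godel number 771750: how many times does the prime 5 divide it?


Factorize 771750 by dividing by 5 repeatedly.
Division steps: 5 divides 771750 exactly 3 time(s).
Exponent of 5 = 3

3


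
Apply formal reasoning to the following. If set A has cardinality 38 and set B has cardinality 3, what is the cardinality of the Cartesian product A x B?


The Cartesian product A x B contains all ordered pairs (a, b).
|A x B| = |A| * |B| = 38 * 3 = 114

114


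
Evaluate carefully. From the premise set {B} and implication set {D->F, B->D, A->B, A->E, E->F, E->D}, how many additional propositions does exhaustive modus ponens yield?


Initial facts: {B}
Apply modus ponens to closure:
  B and B->D  =>  D
  D and D->F  =>  F
Final known: {B, D, F}
New propositions: {D, F}
Count = 2

2


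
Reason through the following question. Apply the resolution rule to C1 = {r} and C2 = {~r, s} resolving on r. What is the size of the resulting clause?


Remove r from C1 and ~r from C2.
C1 remainder: {}
C2 remainder: {s}
Union (resolvent): {s}
Resolvent has 1 literal(s).

1


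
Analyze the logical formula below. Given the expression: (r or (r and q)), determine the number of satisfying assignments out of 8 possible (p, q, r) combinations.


Check all 8 assignments:
p=0, q=0, r=0: 0
p=0, q=0, r=1: 1
p=0, q=1, r=0: 0
p=0, q=1, r=1: 1
p=1, q=0, r=0: 0
p=1, q=0, r=1: 1
p=1, q=1, r=0: 0
p=1, q=1, r=1: 1
Count of True = 4

4


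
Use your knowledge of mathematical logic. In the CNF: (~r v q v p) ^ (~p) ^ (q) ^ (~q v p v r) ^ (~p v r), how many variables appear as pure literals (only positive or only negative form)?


Check each variable for pure literal status:
p: mixed (not pure)
q: mixed (not pure)
r: mixed (not pure)
Pure literal count = 0

0


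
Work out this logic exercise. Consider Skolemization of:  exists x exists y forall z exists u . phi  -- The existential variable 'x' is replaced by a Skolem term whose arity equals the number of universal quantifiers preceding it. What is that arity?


Quantifier prefix: exists x exists y forall z exists u
'x' is existentially quantified at position 1.
No universal quantifiers precede it.
Skolem function arity = 0 (a Skolem constant)

0


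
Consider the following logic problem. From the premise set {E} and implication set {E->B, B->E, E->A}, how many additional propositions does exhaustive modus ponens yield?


Initial facts: {E}
Apply modus ponens to closure:
  E and E->B  =>  B
  E and E->A  =>  A
Final known: {A, B, E}
New propositions: {A, B}
Count = 2

2


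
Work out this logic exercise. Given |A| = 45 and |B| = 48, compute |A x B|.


The Cartesian product A x B contains all ordered pairs (a, b).
|A x B| = |A| * |B| = 45 * 48 = 2160

2160


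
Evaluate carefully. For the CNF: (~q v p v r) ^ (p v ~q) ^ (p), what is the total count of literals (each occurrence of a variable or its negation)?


Counting literals in each clause:
Clause 1: 3 literal(s)
Clause 2: 2 literal(s)
Clause 3: 1 literal(s)
Total = 6

6


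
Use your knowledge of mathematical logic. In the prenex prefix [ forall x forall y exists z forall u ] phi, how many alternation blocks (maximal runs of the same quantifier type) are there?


Quantifier-type sequence: A A E A  (A=forall, E=exists)
Group into maximal same-type runs:
  Ax2 | Ex1 | Ax1
Number of blocks = 3

3


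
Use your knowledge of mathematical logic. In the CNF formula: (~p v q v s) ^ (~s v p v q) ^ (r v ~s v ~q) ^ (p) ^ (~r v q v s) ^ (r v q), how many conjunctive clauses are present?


A CNF formula is a conjunction of clauses.
Clauses are separated by ^.
Counting the conjuncts: 6 clauses.

6


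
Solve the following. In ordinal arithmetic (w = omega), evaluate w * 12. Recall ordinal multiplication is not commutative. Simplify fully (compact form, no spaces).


Compute w * 12.
Ordinal * is associative and left-distributive over +, but NOT commutative; for finite n>1, n*w = w but w*n stays w*n.
w * 12 means 12 copies of w concatenated: w*12.
Result = w*12

w*12


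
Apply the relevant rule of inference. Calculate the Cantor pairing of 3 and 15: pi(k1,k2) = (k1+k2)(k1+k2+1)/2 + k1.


k1 + k2 = 18
(k1+k2)(k1+k2+1)/2 = 18 * 19 / 2 = 171
pi = 171 + 3 = 174

174


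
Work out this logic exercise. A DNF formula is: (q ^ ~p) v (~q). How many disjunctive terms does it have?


A DNF formula is a disjunction of terms (conjunctions).
Terms are separated by v.
Counting the disjuncts: 2 terms.

2


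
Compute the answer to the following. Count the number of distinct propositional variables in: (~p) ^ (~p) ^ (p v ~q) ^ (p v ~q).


Identify each variable that appears in the formula.
Variables found: p, q
Count = 2

2


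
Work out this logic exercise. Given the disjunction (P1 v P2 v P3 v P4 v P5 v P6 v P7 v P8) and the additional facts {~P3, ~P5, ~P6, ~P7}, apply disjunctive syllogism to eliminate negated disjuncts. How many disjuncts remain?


Original disjuncts (8): P1, P2, P3, P4, P5, P6, P7, P8
Negated (eliminate): ~P3, ~P5, ~P6, ~P7
Remaining disjuncts: P1, P2, P4, P8
Count = 8 - 4 = 4

4


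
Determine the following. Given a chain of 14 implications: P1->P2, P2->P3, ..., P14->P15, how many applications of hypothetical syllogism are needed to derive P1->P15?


With 14 implications in a chain connecting 15 propositions:
P1->P2, P2->P3, ..., P14->P15
Steps needed = (number of implications) - 1 = 14 - 1 = 13

13


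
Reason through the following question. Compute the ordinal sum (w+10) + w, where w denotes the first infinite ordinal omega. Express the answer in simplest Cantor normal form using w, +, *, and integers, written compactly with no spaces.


Compute (w+10) + w.
Ordinal + is associative but NOT commutative; for finite n>0, n + w = w but w + n stays w+n.
(w+10) + w = w + (10+w) = w + w = w*2 (the finite tail 10 is absorbed by the right w).
Result = w*2

w*2


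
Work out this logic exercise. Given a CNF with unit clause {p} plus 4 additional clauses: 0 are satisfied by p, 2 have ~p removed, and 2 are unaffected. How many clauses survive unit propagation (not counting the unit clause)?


Satisfied (removed): 0
Shortened (remain): 2
Unchanged (remain): 2
Remaining = 2 + 2 = 4

4


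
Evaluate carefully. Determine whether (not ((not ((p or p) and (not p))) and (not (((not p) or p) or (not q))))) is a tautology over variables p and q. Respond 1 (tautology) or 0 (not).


Check all 4 assignments:
p=0, q=0: 1
p=0, q=1: 1
p=1, q=0: 1
p=1, q=1: 1
Satisfying count = 4/4.
Tautology iff count = 4: yes.

1


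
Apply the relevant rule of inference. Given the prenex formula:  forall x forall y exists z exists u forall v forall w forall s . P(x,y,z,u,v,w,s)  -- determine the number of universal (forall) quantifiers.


Quantifier prefix: forall x forall y exists z exists u forall v forall w forall s
Mark each quantifier type:
  U U E E U U U
Universal count = 5, Existential count = 2
Asked for universal (forall) quantifiers: 5

5


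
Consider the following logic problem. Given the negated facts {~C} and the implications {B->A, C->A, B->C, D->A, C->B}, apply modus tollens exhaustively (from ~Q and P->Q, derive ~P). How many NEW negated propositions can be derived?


Initial negated facts: {~C}
Apply modus tollens to closure:
  ~C and B->C  =>  ~B
Final negated: {~B, ~C}
New negations: {~B}
Count = 1

1


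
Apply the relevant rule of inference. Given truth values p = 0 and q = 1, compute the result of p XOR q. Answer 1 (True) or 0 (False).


p = 0, q = 1
Operation: p XOR q
Evaluate: 0 XOR 1 = 1

1


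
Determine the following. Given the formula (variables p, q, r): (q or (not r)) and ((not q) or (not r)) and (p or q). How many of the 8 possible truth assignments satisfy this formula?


Evaluate all 8 assignments for p, q, r:
p=0, q=0, r=0: 0
p=0, q=0, r=1: 0
p=0, q=1, r=0: 1
p=0, q=1, r=1: 0
p=1, q=0, r=0: 1
p=1, q=0, r=1: 0
p=1, q=1, r=0: 1
p=1, q=1, r=1: 0
Satisfying count = 3

3


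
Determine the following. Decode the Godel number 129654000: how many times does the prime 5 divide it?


Factorize 129654000 by dividing by 5 repeatedly.
Division steps: 5 divides 129654000 exactly 3 time(s).
Exponent of 5 = 3

3


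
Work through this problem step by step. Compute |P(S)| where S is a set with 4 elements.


The power set of a set with n elements has 2^n elements.
|P(S)| = 2^4 = 16

16


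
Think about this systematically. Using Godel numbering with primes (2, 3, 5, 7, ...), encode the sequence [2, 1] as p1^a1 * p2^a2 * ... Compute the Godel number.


Encode each element as an exponent of the corresponding prime:
  2^2 = 4
  3^1 = 3
Product = 4 * 3 = 12

12


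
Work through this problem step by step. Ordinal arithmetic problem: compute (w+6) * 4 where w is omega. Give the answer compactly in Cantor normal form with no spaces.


Compute (w+6) * 4.
Ordinal * is associative and left-distributive over +, but NOT commutative; for finite n>1, n*w = w but w*n stays w*n.
(w+6) * 4 = (w+6) repeated 4 times. Each intermediate +6 is absorbed by the following w; only the last survives: w*4+6.
Result = w*4+6

w*4+6


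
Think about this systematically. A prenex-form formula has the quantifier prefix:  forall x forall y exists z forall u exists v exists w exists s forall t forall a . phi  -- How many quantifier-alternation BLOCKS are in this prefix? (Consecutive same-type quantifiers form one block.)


Quantifier-type sequence: A A E A E E E A A  (A=forall, E=exists)
Group into maximal same-type runs:
  Ax2 | Ex1 | Ax1 | Ex3 | Ax2
Number of blocks = 5

5


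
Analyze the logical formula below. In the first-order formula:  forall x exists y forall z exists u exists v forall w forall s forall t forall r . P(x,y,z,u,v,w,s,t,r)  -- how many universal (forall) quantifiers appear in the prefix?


Quantifier prefix: forall x exists y forall z exists u exists v forall w forall s forall t forall r
Mark each quantifier type:
  U E U E E U U U U
Universal count = 6, Existential count = 3
Asked for universal (forall) quantifiers: 6

6


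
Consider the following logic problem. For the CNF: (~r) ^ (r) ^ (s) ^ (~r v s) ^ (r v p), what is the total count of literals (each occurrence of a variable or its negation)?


Counting literals in each clause:
Clause 1: 1 literal(s)
Clause 2: 1 literal(s)
Clause 3: 1 literal(s)
Clause 4: 2 literal(s)
Clause 5: 2 literal(s)
Total = 7

7


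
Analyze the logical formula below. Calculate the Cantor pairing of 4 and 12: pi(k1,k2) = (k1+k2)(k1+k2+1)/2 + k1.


k1 + k2 = 16
(k1+k2)(k1+k2+1)/2 = 16 * 17 / 2 = 136
pi = 136 + 4 = 140

140


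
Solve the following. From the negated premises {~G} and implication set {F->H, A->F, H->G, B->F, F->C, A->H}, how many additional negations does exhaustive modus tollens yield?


Initial negated facts: {~G}
Apply modus tollens to closure:
  ~G and H->G  =>  ~H
  ~H and A->H  =>  ~A
  ~H and F->H  =>  ~F
  ~F and B->F  =>  ~B
Final negated: {~A, ~B, ~F, ~G, ~H}
New negations: {~A, ~B, ~F, ~H}
Count = 4

4


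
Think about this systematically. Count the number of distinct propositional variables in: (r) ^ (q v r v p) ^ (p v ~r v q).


Identify each variable that appears in the formula.
Variables found: p, q, r
Count = 3

3


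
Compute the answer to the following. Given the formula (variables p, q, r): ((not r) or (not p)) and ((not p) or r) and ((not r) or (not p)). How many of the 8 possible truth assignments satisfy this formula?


Evaluate all 8 assignments for p, q, r:
p=0, q=0, r=0: 1
p=0, q=0, r=1: 1
p=0, q=1, r=0: 1
p=0, q=1, r=1: 1
p=1, q=0, r=0: 0
p=1, q=0, r=1: 0
p=1, q=1, r=0: 0
p=1, q=1, r=1: 0
Satisfying count = 4

4


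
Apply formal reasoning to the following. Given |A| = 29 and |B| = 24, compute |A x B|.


The Cartesian product A x B contains all ordered pairs (a, b).
|A x B| = |A| * |B| = 29 * 24 = 696

696


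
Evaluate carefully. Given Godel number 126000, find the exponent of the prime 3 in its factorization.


Factorize 126000 by dividing by 3 repeatedly.
Division steps: 3 divides 126000 exactly 2 time(s).
Exponent of 3 = 2

2


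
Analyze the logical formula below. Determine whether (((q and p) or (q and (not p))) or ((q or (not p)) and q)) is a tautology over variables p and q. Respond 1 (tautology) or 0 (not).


Check all 4 assignments:
p=0, q=0: 0
p=0, q=1: 1
p=1, q=0: 0
p=1, q=1: 1
Satisfying count = 2/4.
Tautology iff count = 4: no.

0


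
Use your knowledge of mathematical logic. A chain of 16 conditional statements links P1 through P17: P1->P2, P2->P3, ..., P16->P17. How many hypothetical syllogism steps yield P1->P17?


With 16 implications in a chain connecting 17 propositions:
P1->P2, P2->P3, ..., P16->P17
Steps needed = (number of implications) - 1 = 16 - 1 = 15

15


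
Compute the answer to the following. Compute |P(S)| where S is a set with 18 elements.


The power set of a set with n elements has 2^n elements.
|P(S)| = 2^18 = 262144

262144


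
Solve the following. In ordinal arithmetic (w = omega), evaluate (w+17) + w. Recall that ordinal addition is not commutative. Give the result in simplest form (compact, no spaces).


Compute (w+17) + w.
Ordinal + is associative but NOT commutative; for finite n>0, n + w = w but w + n stays w+n.
(w+17) + w = w + (17+w) = w + w = w*2 (the finite tail 17 is absorbed by the right w).
Result = w*2

w*2
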